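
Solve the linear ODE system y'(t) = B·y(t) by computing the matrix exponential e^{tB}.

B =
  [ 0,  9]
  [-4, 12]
e^{tB} =
  [-6*t*exp(6*t) + exp(6*t), 9*t*exp(6*t)]
  [-4*t*exp(6*t), 6*t*exp(6*t) + exp(6*t)]

Strategy: write B = P · J · P⁻¹ where J is a Jordan canonical form, so e^{tB} = P · e^{tJ} · P⁻¹, and e^{tJ} can be computed block-by-block.

B has Jordan form
J =
  [6, 1]
  [0, 6]
(up to reordering of blocks).

Per-block formulas:
  For a 2×2 Jordan block J_2(6): exp(t · J_2(6)) = e^(6t)·(I + t·N), where N is the 2×2 nilpotent shift.

After assembling e^{tJ} and conjugating by P, we get:

e^{tB} =
  [-6*t*exp(6*t) + exp(6*t), 9*t*exp(6*t)]
  [-4*t*exp(6*t), 6*t*exp(6*t) + exp(6*t)]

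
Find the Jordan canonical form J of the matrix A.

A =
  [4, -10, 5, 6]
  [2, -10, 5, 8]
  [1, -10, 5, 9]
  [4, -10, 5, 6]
J_2(0) ⊕ J_1(0) ⊕ J_1(5)

The characteristic polynomial is
  det(x·I − A) = x^4 - 5*x^3 = x^3*(x - 5)

Eigenvalues and multiplicities (the geometric multiplicity of λ is n − rank(A − λI), which equals the number of Jordan blocks for λ):
  λ = 0: algebraic multiplicity = 3, geometric multiplicity = 2
  λ = 5: algebraic multiplicity = 1, geometric multiplicity = 1

Determining the block sizes for each eigenvalue:
  λ = 0: 2 blocks summing to 3 forces exactly one block of size 2 and the rest size 1 → block sizes [2, 1]
  λ = 5: one block (gm = 1), so the single block has size am = 1 → block sizes [1]

Assembling the blocks gives a Jordan form
J =
  [0, 1, 0, 0]
  [0, 0, 0, 0]
  [0, 0, 0, 0]
  [0, 0, 0, 5]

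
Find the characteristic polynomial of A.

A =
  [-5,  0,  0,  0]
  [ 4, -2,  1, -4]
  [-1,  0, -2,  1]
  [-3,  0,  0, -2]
x^4 + 11*x^3 + 42*x^2 + 68*x + 40

Expanding det(x·I − A) (e.g. by cofactor expansion or by noting that A is similar to its Jordan form J, which has the same characteristic polynomial as A) gives
  χ_A(x) = x^4 + 11*x^3 + 42*x^2 + 68*x + 40
which factors as (x + 2)^3*(x + 5). The eigenvalues (with algebraic multiplicities) are λ = -5 with multiplicity 1, λ = -2 with multiplicity 3.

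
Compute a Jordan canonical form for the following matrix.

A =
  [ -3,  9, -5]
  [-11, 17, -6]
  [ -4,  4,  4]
J_3(6)

The characteristic polynomial is
  det(x·I − A) = x^3 - 18*x^2 + 108*x - 216 = (x - 6)^3

Eigenvalues and multiplicities (the geometric multiplicity of λ is n − rank(A − λI), which equals the number of Jordan blocks for λ):
  λ = 6: algebraic multiplicity = 3, geometric multiplicity = 1

Determining the block sizes for each eigenvalue:
  λ = 6: one block (gm = 1), so the single block has size am = 3 → block sizes [3]

Assembling the blocks gives a Jordan form
J =
  [6, 1, 0]
  [0, 6, 1]
  [0, 0, 6]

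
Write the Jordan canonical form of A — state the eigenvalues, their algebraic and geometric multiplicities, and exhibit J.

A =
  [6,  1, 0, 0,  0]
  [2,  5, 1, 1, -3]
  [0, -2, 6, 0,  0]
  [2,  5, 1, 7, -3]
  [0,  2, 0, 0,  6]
J_3(6) ⊕ J_1(6) ⊕ J_1(6)

The characteristic polynomial is
  det(x·I − A) = x^5 - 30*x^4 + 360*x^3 - 2160*x^2 + 6480*x - 7776 = (x - 6)^5

Eigenvalues and multiplicities (the geometric multiplicity of λ is n − rank(A − λI), which equals the number of Jordan blocks for λ):
  λ = 6: algebraic multiplicity = 5, geometric multiplicity = 3

Determining the block sizes for each eigenvalue:
  λ = 6: with am = 5 and gm = 3, the partition is not yet determined (e.g. several partitions of 5 into 3 parts exist). Let N = A − (6)·I. Computing rank(N^1) = 2, rank(N^2) = 1, rank(N^3) = 0; the number of blocks of size ≥ j is rank(N^{j−1}) − rank(N^j), giving [3, 1, 1]. So we have 1 block(s) of size 3, 2 block(s) of size 1 → block sizes [3, 1, 1]

Assembling the blocks gives a Jordan form
J =
  [6, 1, 0, 0, 0]
  [0, 6, 1, 0, 0]
  [0, 0, 6, 0, 0]
  [0, 0, 0, 6, 0]
  [0, 0, 0, 0, 6]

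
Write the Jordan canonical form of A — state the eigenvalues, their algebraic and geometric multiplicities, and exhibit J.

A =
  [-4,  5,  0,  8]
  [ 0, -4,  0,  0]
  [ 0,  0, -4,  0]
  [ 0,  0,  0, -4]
J_2(-4) ⊕ J_1(-4) ⊕ J_1(-4)

The characteristic polynomial is
  det(x·I − A) = x^4 + 16*x^3 + 96*x^2 + 256*x + 256 = (x + 4)^4

Eigenvalues and multiplicities (the geometric multiplicity of λ is n − rank(A − λI), which equals the number of Jordan blocks for λ):
  λ = -4: algebraic multiplicity = 4, geometric multiplicity = 3

Determining the block sizes for each eigenvalue:
  λ = -4: 3 blocks summing to 4 forces exactly one block of size 2 and the rest size 1 → block sizes [2, 1, 1]

Assembling the blocks gives a Jordan form
J =
  [-4,  1,  0,  0]
  [ 0, -4,  0,  0]
  [ 0,  0, -4,  0]
  [ 0,  0,  0, -4]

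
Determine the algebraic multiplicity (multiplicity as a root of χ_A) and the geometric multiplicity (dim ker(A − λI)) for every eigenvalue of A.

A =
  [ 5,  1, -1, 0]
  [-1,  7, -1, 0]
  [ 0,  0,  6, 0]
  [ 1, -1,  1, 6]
λ = 6: alg = 4, geom = 3

Step 1 — factor the characteristic polynomial to read off the algebraic multiplicities:
  χ_A(x) = (x - 6)^4

Step 2 — compute geometric multiplicities via the rank-nullity identity g(λ) = n − rank(A − λI):
  rank(A − (6)·I) = 1, so dim ker(A − (6)·I) = n − 1 = 3

Summary:
  λ = 6: algebraic multiplicity = 4, geometric multiplicity = 3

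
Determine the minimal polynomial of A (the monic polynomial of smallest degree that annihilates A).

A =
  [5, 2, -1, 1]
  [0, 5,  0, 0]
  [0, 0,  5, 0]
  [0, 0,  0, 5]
x^2 - 10*x + 25

The characteristic polynomial is χ_A(x) = (x - 5)^4, so the eigenvalues are known. The minimal polynomial is
  m_A(x) = Π_λ (x − λ)^{k_λ}
where k_λ is the size of the *largest* Jordan block for λ (equivalently, the smallest k with (A − λI)^k v = 0 for every generalised eigenvector v of λ).

  λ = 5: largest Jordan block has size 2, contributing (x − 5)^2

So m_A(x) = (x - 5)^2 = x^2 - 10*x + 25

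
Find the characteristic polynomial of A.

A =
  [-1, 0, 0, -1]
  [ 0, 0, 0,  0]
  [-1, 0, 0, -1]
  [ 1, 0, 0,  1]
x^4

Expanding det(x·I − A) (e.g. by cofactor expansion or by noting that A is similar to its Jordan form J, which has the same characteristic polynomial as A) gives
  χ_A(x) = x^4
which factors as x^4. The eigenvalues (with algebraic multiplicities) are λ = 0 with multiplicity 4.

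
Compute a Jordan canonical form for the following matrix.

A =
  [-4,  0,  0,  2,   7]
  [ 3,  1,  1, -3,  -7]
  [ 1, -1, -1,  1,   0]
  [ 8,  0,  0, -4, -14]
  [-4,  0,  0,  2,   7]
J_1(-1) ⊕ J_2(0) ⊕ J_1(0) ⊕ J_1(0)

The characteristic polynomial is
  det(x·I − A) = x^5 + x^4 = x^4*(x + 1)

Eigenvalues and multiplicities (the geometric multiplicity of λ is n − rank(A − λI), which equals the number of Jordan blocks for λ):
  λ = -1: algebraic multiplicity = 1, geometric multiplicity = 1
  λ = 0: algebraic multiplicity = 4, geometric multiplicity = 3

Determining the block sizes for each eigenvalue:
  λ = -1: one block (gm = 1), so the single block has size am = 1 → block sizes [1]
  λ = 0: 3 blocks summing to 4 forces exactly one block of size 2 and the rest size 1 → block sizes [2, 1, 1]

Assembling the blocks gives a Jordan form
J =
  [-1, 0, 0, 0, 0]
  [ 0, 0, 1, 0, 0]
  [ 0, 0, 0, 0, 0]
  [ 0, 0, 0, 0, 0]
  [ 0, 0, 0, 0, 0]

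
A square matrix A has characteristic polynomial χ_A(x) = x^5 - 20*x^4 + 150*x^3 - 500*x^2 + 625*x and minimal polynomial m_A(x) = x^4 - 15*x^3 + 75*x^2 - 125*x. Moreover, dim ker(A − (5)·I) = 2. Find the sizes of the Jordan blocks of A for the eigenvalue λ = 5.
Block sizes for λ = 5: [3, 1]

Step 1 — from the characteristic polynomial, algebraic multiplicity of λ = 5 is 4. From dim ker(A − (5)·I) = 2, there are exactly 2 Jordan blocks for λ = 5.
Step 2 — from the minimal polynomial, the factor (x − 5)^3 tells us the largest block for λ = 5 has size 3.
Step 3 — with total size 4, 2 blocks, and largest block 3, the block sizes (in nonincreasing order) are [3, 1].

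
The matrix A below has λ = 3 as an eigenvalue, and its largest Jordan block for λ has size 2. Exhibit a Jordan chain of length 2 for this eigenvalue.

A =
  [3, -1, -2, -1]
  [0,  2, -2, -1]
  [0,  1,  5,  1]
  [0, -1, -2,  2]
A Jordan chain for λ = 3 of length 2:
v_1 = (-1, -1, 1, -1)ᵀ
v_2 = (0, 1, 0, 0)ᵀ

Let N = A − (3)·I. We want v_2 with N^2 v_2 = 0 but N^1 v_2 ≠ 0; then v_{j-1} := N · v_j for j = 2, …, 2.

Pick v_2 = (0, 1, 0, 0)ᵀ.
Then v_1 = N · v_2 = (-1, -1, 1, -1)ᵀ.

Sanity check: (A − (3)·I) v_1 = (0, 0, 0, 0)ᵀ = 0. ✓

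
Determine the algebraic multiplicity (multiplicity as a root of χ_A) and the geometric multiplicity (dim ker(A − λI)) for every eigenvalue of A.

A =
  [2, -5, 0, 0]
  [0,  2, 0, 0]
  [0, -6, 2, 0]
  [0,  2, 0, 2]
λ = 2: alg = 4, geom = 3

Step 1 — factor the characteristic polynomial to read off the algebraic multiplicities:
  χ_A(x) = (x - 2)^4

Step 2 — compute geometric multiplicities via the rank-nullity identity g(λ) = n − rank(A − λI):
  rank(A − (2)·I) = 1, so dim ker(A − (2)·I) = n − 1 = 3

Summary:
  λ = 2: algebraic multiplicity = 4, geometric multiplicity = 3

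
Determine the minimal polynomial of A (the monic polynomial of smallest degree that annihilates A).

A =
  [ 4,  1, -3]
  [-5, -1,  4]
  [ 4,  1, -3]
x^3

The characteristic polynomial is χ_A(x) = x^3, so the eigenvalues are known. The minimal polynomial is
  m_A(x) = Π_λ (x − λ)^{k_λ}
where k_λ is the size of the *largest* Jordan block for λ (equivalently, the smallest k with (A − λI)^k v = 0 for every generalised eigenvector v of λ).

  λ = 0: largest Jordan block has size 3, contributing (x − 0)^3

So m_A(x) = x^3 = x^3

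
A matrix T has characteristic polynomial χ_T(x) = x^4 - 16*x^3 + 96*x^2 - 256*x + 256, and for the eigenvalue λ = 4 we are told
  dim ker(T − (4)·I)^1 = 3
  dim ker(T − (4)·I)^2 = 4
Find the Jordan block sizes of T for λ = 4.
Block sizes for λ = 4: [2, 1, 1]

From the dimensions of kernels of powers, the number of Jordan blocks of size at least j is d_j − d_{j−1} where d_j = dim ker(N^j) (with d_0 = 0). Computing the differences gives [3, 1].
The number of blocks of size exactly k is (#blocks of size ≥ k) − (#blocks of size ≥ k + 1), so the partition is: 2 block(s) of size 1, 1 block(s) of size 2.
In nonincreasing order the block sizes are [2, 1, 1].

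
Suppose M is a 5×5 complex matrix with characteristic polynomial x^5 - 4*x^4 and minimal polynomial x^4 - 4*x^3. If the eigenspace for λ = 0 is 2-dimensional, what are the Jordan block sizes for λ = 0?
Block sizes for λ = 0: [3, 1]

Step 1 — from the characteristic polynomial, algebraic multiplicity of λ = 0 is 4. From dim ker(M − (0)·I) = 2, there are exactly 2 Jordan blocks for λ = 0.
Step 2 — from the minimal polynomial, the factor (x − 0)^3 tells us the largest block for λ = 0 has size 3.
Step 3 — with total size 4, 2 blocks, and largest block 3, the block sizes (in nonincreasing order) are [3, 1].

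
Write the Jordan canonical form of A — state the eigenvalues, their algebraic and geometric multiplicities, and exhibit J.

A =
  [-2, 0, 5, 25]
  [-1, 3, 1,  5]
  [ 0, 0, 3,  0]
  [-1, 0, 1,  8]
J_2(3) ⊕ J_1(3) ⊕ J_1(3)

The characteristic polynomial is
  det(x·I − A) = x^4 - 12*x^3 + 54*x^2 - 108*x + 81 = (x - 3)^4

Eigenvalues and multiplicities (the geometric multiplicity of λ is n − rank(A − λI), which equals the number of Jordan blocks for λ):
  λ = 3: algebraic multiplicity = 4, geometric multiplicity = 3

Determining the block sizes for each eigenvalue:
  λ = 3: 3 blocks summing to 4 forces exactly one block of size 2 and the rest size 1 → block sizes [2, 1, 1]

Assembling the blocks gives a Jordan form
J =
  [3, 1, 0, 0]
  [0, 3, 0, 0]
  [0, 0, 3, 0]
  [0, 0, 0, 3]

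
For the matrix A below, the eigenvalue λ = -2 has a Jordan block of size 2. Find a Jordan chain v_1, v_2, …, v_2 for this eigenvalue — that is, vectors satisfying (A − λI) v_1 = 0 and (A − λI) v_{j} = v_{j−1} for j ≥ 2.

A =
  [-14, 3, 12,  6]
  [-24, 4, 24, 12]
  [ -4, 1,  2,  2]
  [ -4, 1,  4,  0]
A Jordan chain for λ = -2 of length 2:
v_1 = (-12, -24, -4, -4)ᵀ
v_2 = (1, 0, 0, 0)ᵀ

Let N = A − (-2)·I. We want v_2 with N^2 v_2 = 0 but N^1 v_2 ≠ 0; then v_{j-1} := N · v_j for j = 2, …, 2.

Pick v_2 = (1, 0, 0, 0)ᵀ.
Then v_1 = N · v_2 = (-12, -24, -4, -4)ᵀ.

Sanity check: (A − (-2)·I) v_1 = (0, 0, 0, 0)ᵀ = 0. ✓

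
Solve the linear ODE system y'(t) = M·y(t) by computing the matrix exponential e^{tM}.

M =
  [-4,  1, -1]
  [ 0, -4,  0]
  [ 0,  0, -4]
e^{tM} =
  [exp(-4*t), t*exp(-4*t), -t*exp(-4*t)]
  [0, exp(-4*t), 0]
  [0, 0, exp(-4*t)]

Strategy: write M = P · J · P⁻¹ where J is a Jordan canonical form, so e^{tM} = P · e^{tJ} · P⁻¹, and e^{tJ} can be computed block-by-block.

M has Jordan form
J =
  [-4,  1,  0]
  [ 0, -4,  0]
  [ 0,  0, -4]
(up to reordering of blocks).

Per-block formulas:
  For a 2×2 Jordan block J_2(-4): exp(t · J_2(-4)) = e^(-4t)·(I + t·N), where N is the 2×2 nilpotent shift.
  For a 1×1 block at λ = -4: exp(t · [-4]) = [e^(-4t)].

After assembling e^{tJ} and conjugating by P, we get:

e^{tM} =
  [exp(-4*t), t*exp(-4*t), -t*exp(-4*t)]
  [0, exp(-4*t), 0]
  [0, 0, exp(-4*t)]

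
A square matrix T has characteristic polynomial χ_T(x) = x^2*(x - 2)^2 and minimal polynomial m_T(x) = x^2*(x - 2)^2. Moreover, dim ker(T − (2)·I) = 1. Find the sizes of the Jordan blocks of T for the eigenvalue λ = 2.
Block sizes for λ = 2: [2]

Step 1 — from the characteristic polynomial, algebraic multiplicity of λ = 2 is 2. From dim ker(T − (2)·I) = 1, there are exactly 1 Jordan blocks for λ = 2.
Step 2 — from the minimal polynomial, the factor (x − 2)^2 tells us the largest block for λ = 2 has size 2.
Step 3 — with total size 2, 1 blocks, and largest block 2, the block sizes (in nonincreasing order) are [2].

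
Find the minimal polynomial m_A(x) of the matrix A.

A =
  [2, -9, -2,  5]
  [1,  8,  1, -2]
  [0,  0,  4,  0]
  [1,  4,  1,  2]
x^3 - 12*x^2 + 48*x - 64

The characteristic polynomial is χ_A(x) = (x - 4)^4, so the eigenvalues are known. The minimal polynomial is
  m_A(x) = Π_λ (x − λ)^{k_λ}
where k_λ is the size of the *largest* Jordan block for λ (equivalently, the smallest k with (A − λI)^k v = 0 for every generalised eigenvector v of λ).

  λ = 4: largest Jordan block has size 3, contributing (x − 4)^3

So m_A(x) = (x - 4)^3 = x^3 - 12*x^2 + 48*x - 64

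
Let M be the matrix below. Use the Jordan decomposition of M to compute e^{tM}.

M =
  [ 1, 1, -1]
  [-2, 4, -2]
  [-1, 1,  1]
e^{tM} =
  [-t*exp(2*t) + exp(2*t), t*exp(2*t), -t*exp(2*t)]
  [-2*t*exp(2*t), 2*t*exp(2*t) + exp(2*t), -2*t*exp(2*t)]
  [-t*exp(2*t), t*exp(2*t), -t*exp(2*t) + exp(2*t)]

Strategy: write M = P · J · P⁻¹ where J is a Jordan canonical form, so e^{tM} = P · e^{tJ} · P⁻¹, and e^{tJ} can be computed block-by-block.

M has Jordan form
J =
  [2, 1, 0]
  [0, 2, 0]
  [0, 0, 2]
(up to reordering of blocks).

Per-block formulas:
  For a 1×1 block at λ = 2: exp(t · [2]) = [e^(2t)].
  For a 2×2 Jordan block J_2(2): exp(t · J_2(2)) = e^(2t)·(I + t·N), where N is the 2×2 nilpotent shift.

After assembling e^{tJ} and conjugating by P, we get:

e^{tM} =
  [-t*exp(2*t) + exp(2*t), t*exp(2*t), -t*exp(2*t)]
  [-2*t*exp(2*t), 2*t*exp(2*t) + exp(2*t), -2*t*exp(2*t)]
  [-t*exp(2*t), t*exp(2*t), -t*exp(2*t) + exp(2*t)]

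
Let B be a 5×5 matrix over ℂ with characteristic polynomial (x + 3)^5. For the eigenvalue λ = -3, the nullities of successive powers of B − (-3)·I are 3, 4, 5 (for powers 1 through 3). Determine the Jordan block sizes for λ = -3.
Block sizes for λ = -3: [3, 1, 1]

From the dimensions of kernels of powers, the number of Jordan blocks of size at least j is d_j − d_{j−1} where d_j = dim ker(N^j) (with d_0 = 0). Computing the differences gives [3, 1, 1].
The number of blocks of size exactly k is (#blocks of size ≥ k) − (#blocks of size ≥ k + 1), so the partition is: 2 block(s) of size 1, 1 block(s) of size 3.
In nonincreasing order the block sizes are [3, 1, 1].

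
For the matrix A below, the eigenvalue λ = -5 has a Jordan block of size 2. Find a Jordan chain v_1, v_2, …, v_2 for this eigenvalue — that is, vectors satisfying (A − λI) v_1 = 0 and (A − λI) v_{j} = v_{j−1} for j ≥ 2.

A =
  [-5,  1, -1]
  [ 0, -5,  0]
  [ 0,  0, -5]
A Jordan chain for λ = -5 of length 2:
v_1 = (1, 0, 0)ᵀ
v_2 = (0, 1, 0)ᵀ

Let N = A − (-5)·I. We want v_2 with N^2 v_2 = 0 but N^1 v_2 ≠ 0; then v_{j-1} := N · v_j for j = 2, …, 2.

Pick v_2 = (0, 1, 0)ᵀ.
Then v_1 = N · v_2 = (1, 0, 0)ᵀ.

Sanity check: (A − (-5)·I) v_1 = (0, 0, 0)ᵀ = 0. ✓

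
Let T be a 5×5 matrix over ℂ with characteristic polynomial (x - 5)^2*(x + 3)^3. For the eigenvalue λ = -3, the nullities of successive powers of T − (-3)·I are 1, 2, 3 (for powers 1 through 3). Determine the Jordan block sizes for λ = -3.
Block sizes for λ = -3: [3]

From the dimensions of kernels of powers, the number of Jordan blocks of size at least j is d_j − d_{j−1} where d_j = dim ker(N^j) (with d_0 = 0). Computing the differences gives [1, 1, 1].
The number of blocks of size exactly k is (#blocks of size ≥ k) − (#blocks of size ≥ k + 1), so the partition is: 1 block(s) of size 3.
In nonincreasing order the block sizes are [3].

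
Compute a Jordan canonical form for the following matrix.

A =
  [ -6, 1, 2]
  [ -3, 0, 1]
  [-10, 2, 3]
J_3(-1)

The characteristic polynomial is
  det(x·I − A) = x^3 + 3*x^2 + 3*x + 1 = (x + 1)^3

Eigenvalues and multiplicities (the geometric multiplicity of λ is n − rank(A − λI), which equals the number of Jordan blocks for λ):
  λ = -1: algebraic multiplicity = 3, geometric multiplicity = 1

Determining the block sizes for each eigenvalue:
  λ = -1: one block (gm = 1), so the single block has size am = 3 → block sizes [3]

Assembling the blocks gives a Jordan form
J =
  [-1,  1,  0]
  [ 0, -1,  1]
  [ 0,  0, -1]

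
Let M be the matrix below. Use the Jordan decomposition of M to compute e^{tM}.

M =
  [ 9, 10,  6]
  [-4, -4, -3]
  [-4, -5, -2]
e^{tM} =
  [8*t*exp(t) + exp(t), 10*t*exp(t), 6*t*exp(t)]
  [-4*t*exp(t), -5*t*exp(t) + exp(t), -3*t*exp(t)]
  [-4*t*exp(t), -5*t*exp(t), -3*t*exp(t) + exp(t)]

Strategy: write M = P · J · P⁻¹ where J is a Jordan canonical form, so e^{tM} = P · e^{tJ} · P⁻¹, and e^{tJ} can be computed block-by-block.

M has Jordan form
J =
  [1, 1, 0]
  [0, 1, 0]
  [0, 0, 1]
(up to reordering of blocks).

Per-block formulas:
  For a 1×1 block at λ = 1: exp(t · [1]) = [e^(1t)].
  For a 2×2 Jordan block J_2(1): exp(t · J_2(1)) = e^(1t)·(I + t·N), where N is the 2×2 nilpotent shift.

After assembling e^{tJ} and conjugating by P, we get:

e^{tM} =
  [8*t*exp(t) + exp(t), 10*t*exp(t), 6*t*exp(t)]
  [-4*t*exp(t), -5*t*exp(t) + exp(t), -3*t*exp(t)]
  [-4*t*exp(t), -5*t*exp(t), -3*t*exp(t) + exp(t)]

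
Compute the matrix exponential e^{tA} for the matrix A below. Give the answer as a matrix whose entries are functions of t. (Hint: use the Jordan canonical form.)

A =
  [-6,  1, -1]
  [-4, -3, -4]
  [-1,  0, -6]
e^{tA} =
  [-t^2*exp(-5*t) - t*exp(-5*t) + exp(-5*t), t^2*exp(-5*t)/2 + t*exp(-5*t), -t^2*exp(-5*t) - t*exp(-5*t)]
  [-4*t*exp(-5*t), 2*t*exp(-5*t) + exp(-5*t), -4*t*exp(-5*t)]
  [t^2*exp(-5*t) - t*exp(-5*t), -t^2*exp(-5*t)/2, t^2*exp(-5*t) - t*exp(-5*t) + exp(-5*t)]

Strategy: write A = P · J · P⁻¹ where J is a Jordan canonical form, so e^{tA} = P · e^{tJ} · P⁻¹, and e^{tJ} can be computed block-by-block.

A has Jordan form
J =
  [-5,  1,  0]
  [ 0, -5,  1]
  [ 0,  0, -5]
(up to reordering of blocks).

Per-block formulas:
  For a 3×3 Jordan block J_3(-5): exp(t · J_3(-5)) = e^(-5t)·(I + t·N + (t^2/2)·N^2), where N is the 3×3 nilpotent shift.

After assembling e^{tJ} and conjugating by P, we get:

e^{tA} =
  [-t^2*exp(-5*t) - t*exp(-5*t) + exp(-5*t), t^2*exp(-5*t)/2 + t*exp(-5*t), -t^2*exp(-5*t) - t*exp(-5*t)]
  [-4*t*exp(-5*t), 2*t*exp(-5*t) + exp(-5*t), -4*t*exp(-5*t)]
  [t^2*exp(-5*t) - t*exp(-5*t), -t^2*exp(-5*t)/2, t^2*exp(-5*t) - t*exp(-5*t) + exp(-5*t)]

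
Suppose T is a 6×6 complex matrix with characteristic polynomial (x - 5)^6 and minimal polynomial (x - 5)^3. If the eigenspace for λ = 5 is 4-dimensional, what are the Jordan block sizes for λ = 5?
Block sizes for λ = 5: [3, 1, 1, 1]

Step 1 — from the characteristic polynomial, algebraic multiplicity of λ = 5 is 6. From dim ker(T − (5)·I) = 4, there are exactly 4 Jordan blocks for λ = 5.
Step 2 — from the minimal polynomial, the factor (x − 5)^3 tells us the largest block for λ = 5 has size 3.
Step 3 — with total size 6, 4 blocks, and largest block 3, the block sizes (in nonincreasing order) are [3, 1, 1, 1].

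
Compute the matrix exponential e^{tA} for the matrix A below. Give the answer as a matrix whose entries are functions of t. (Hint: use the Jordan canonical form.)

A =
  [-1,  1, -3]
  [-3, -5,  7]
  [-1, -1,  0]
e^{tA} =
  [t^2*exp(-2*t)/2 + t*exp(-2*t) + exp(-2*t), t^2*exp(-2*t)/2 + t*exp(-2*t), -t^2*exp(-2*t) - 3*t*exp(-2*t)]
  [-t^2*exp(-2*t)/2 - 3*t*exp(-2*t), -t^2*exp(-2*t)/2 - 3*t*exp(-2*t) + exp(-2*t), t^2*exp(-2*t) + 7*t*exp(-2*t)]
  [-t*exp(-2*t), -t*exp(-2*t), 2*t*exp(-2*t) + exp(-2*t)]

Strategy: write A = P · J · P⁻¹ where J is a Jordan canonical form, so e^{tA} = P · e^{tJ} · P⁻¹, and e^{tJ} can be computed block-by-block.

A has Jordan form
J =
  [-2,  1,  0]
  [ 0, -2,  1]
  [ 0,  0, -2]
(up to reordering of blocks).

Per-block formulas:
  For a 3×3 Jordan block J_3(-2): exp(t · J_3(-2)) = e^(-2t)·(I + t·N + (t^2/2)·N^2), where N is the 3×3 nilpotent shift.

After assembling e^{tJ} and conjugating by P, we get:

e^{tA} =
  [t^2*exp(-2*t)/2 + t*exp(-2*t) + exp(-2*t), t^2*exp(-2*t)/2 + t*exp(-2*t), -t^2*exp(-2*t) - 3*t*exp(-2*t)]
  [-t^2*exp(-2*t)/2 - 3*t*exp(-2*t), -t^2*exp(-2*t)/2 - 3*t*exp(-2*t) + exp(-2*t), t^2*exp(-2*t) + 7*t*exp(-2*t)]
  [-t*exp(-2*t), -t*exp(-2*t), 2*t*exp(-2*t) + exp(-2*t)]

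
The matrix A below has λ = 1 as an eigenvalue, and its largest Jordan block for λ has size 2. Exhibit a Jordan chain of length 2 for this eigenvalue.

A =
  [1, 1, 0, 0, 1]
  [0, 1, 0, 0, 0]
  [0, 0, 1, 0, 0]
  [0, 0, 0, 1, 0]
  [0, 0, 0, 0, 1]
A Jordan chain for λ = 1 of length 2:
v_1 = (1, 0, 0, 0, 0)ᵀ
v_2 = (0, 1, 0, 0, 0)ᵀ

Let N = A − (1)·I. We want v_2 with N^2 v_2 = 0 but N^1 v_2 ≠ 0; then v_{j-1} := N · v_j for j = 2, …, 2.

Pick v_2 = (0, 1, 0, 0, 0)ᵀ.
Then v_1 = N · v_2 = (1, 0, 0, 0, 0)ᵀ.

Sanity check: (A − (1)·I) v_1 = (0, 0, 0, 0, 0)ᵀ = 0. ✓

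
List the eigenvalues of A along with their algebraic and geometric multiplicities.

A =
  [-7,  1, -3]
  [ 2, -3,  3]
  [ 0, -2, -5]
λ = -5: alg = 3, geom = 1

Step 1 — factor the characteristic polynomial to read off the algebraic multiplicities:
  χ_A(x) = (x + 5)^3

Step 2 — compute geometric multiplicities via the rank-nullity identity g(λ) = n − rank(A − λI):
  rank(A − (-5)·I) = 2, so dim ker(A − (-5)·I) = n − 2 = 1

Summary:
  λ = -5: algebraic multiplicity = 3, geometric multiplicity = 1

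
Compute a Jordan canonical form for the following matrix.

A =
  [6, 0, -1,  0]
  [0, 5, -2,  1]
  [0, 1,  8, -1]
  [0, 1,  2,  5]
J_3(6) ⊕ J_1(6)

The characteristic polynomial is
  det(x·I − A) = x^4 - 24*x^3 + 216*x^2 - 864*x + 1296 = (x - 6)^4

Eigenvalues and multiplicities (the geometric multiplicity of λ is n − rank(A − λI), which equals the number of Jordan blocks for λ):
  λ = 6: algebraic multiplicity = 4, geometric multiplicity = 2

Determining the block sizes for each eigenvalue:
  λ = 6: with am = 4 and gm = 2, the partition is not yet determined (e.g. several partitions of 4 into 2 parts exist). Let N = A − (6)·I. Computing rank(N^1) = 2, rank(N^2) = 1, rank(N^3) = 0; the number of blocks of size ≥ j is rank(N^{j−1}) − rank(N^j), giving [2, 1, 1]. So we have 1 block(s) of size 3, 1 block(s) of size 1 → block sizes [3, 1]

Assembling the blocks gives a Jordan form
J =
  [6, 1, 0, 0]
  [0, 6, 1, 0]
  [0, 0, 6, 0]
  [0, 0, 0, 6]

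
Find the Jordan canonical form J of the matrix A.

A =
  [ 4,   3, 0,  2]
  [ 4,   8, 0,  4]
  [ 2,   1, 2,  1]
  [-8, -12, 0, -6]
J_2(2) ⊕ J_2(2)

The characteristic polynomial is
  det(x·I − A) = x^4 - 8*x^3 + 24*x^2 - 32*x + 16 = (x - 2)^4

Eigenvalues and multiplicities (the geometric multiplicity of λ is n − rank(A − λI), which equals the number of Jordan blocks for λ):
  λ = 2: algebraic multiplicity = 4, geometric multiplicity = 2

Determining the block sizes for each eigenvalue:
  λ = 2: with am = 4 and gm = 2, the partition is not yet determined (e.g. several partitions of 4 into 2 parts exist). Let N = A − (2)·I. Computing rank(N^1) = 2, rank(N^2) = 0; the number of blocks of size ≥ j is rank(N^{j−1}) − rank(N^j), giving [2, 2]. So we have 2 block(s) of size 2 → block sizes [2, 2]

Assembling the blocks gives a Jordan form
J =
  [2, 1, 0, 0]
  [0, 2, 0, 0]
  [0, 0, 2, 1]
  [0, 0, 0, 2]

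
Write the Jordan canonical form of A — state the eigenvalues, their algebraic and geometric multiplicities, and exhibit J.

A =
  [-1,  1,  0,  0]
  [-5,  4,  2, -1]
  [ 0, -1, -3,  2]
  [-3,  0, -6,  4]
J_3(1) ⊕ J_1(1)

The characteristic polynomial is
  det(x·I − A) = x^4 - 4*x^3 + 6*x^2 - 4*x + 1 = (x - 1)^4

Eigenvalues and multiplicities (the geometric multiplicity of λ is n − rank(A − λI), which equals the number of Jordan blocks for λ):
  λ = 1: algebraic multiplicity = 4, geometric multiplicity = 2

Determining the block sizes for each eigenvalue:
  λ = 1: with am = 4 and gm = 2, the partition is not yet determined (e.g. several partitions of 4 into 2 parts exist). Let N = A − (1)·I. Computing rank(N^1) = 2, rank(N^2) = 1, rank(N^3) = 0; the number of blocks of size ≥ j is rank(N^{j−1}) − rank(N^j), giving [2, 1, 1]. So we have 1 block(s) of size 3, 1 block(s) of size 1 → block sizes [3, 1]

Assembling the blocks gives a Jordan form
J =
  [1, 1, 0, 0]
  [0, 1, 1, 0]
  [0, 0, 1, 0]
  [0, 0, 0, 1]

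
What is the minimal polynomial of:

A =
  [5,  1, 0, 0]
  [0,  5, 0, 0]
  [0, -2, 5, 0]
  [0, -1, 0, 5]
x^2 - 10*x + 25

The characteristic polynomial is χ_A(x) = (x - 5)^4, so the eigenvalues are known. The minimal polynomial is
  m_A(x) = Π_λ (x − λ)^{k_λ}
where k_λ is the size of the *largest* Jordan block for λ (equivalently, the smallest k with (A − λI)^k v = 0 for every generalised eigenvector v of λ).

  λ = 5: largest Jordan block has size 2, contributing (x − 5)^2

So m_A(x) = (x - 5)^2 = x^2 - 10*x + 25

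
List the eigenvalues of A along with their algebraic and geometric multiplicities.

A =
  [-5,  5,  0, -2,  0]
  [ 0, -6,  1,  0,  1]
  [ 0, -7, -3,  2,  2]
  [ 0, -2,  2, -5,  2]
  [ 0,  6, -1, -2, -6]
λ = -5: alg = 5, geom = 3

Step 1 — factor the characteristic polynomial to read off the algebraic multiplicities:
  χ_A(x) = (x + 5)^5

Step 2 — compute geometric multiplicities via the rank-nullity identity g(λ) = n − rank(A − λI):
  rank(A − (-5)·I) = 2, so dim ker(A − (-5)·I) = n − 2 = 3

Summary:
  λ = -5: algebraic multiplicity = 5, geometric multiplicity = 3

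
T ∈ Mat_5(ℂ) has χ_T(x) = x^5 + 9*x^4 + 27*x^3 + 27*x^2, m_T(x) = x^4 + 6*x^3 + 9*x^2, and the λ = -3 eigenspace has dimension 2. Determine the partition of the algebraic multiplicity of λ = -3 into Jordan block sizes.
Block sizes for λ = -3: [2, 1]

Step 1 — from the characteristic polynomial, algebraic multiplicity of λ = -3 is 3. From dim ker(T − (-3)·I) = 2, there are exactly 2 Jordan blocks for λ = -3.
Step 2 — from the minimal polynomial, the factor (x + 3)^2 tells us the largest block for λ = -3 has size 2.
Step 3 — with total size 3, 2 blocks, and largest block 2, the block sizes (in nonincreasing order) are [2, 1].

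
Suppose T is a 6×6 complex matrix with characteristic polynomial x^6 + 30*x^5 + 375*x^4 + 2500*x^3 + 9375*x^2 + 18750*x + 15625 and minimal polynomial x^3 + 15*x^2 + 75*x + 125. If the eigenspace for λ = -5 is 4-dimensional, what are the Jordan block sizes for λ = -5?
Block sizes for λ = -5: [3, 1, 1, 1]

Step 1 — from the characteristic polynomial, algebraic multiplicity of λ = -5 is 6. From dim ker(T − (-5)·I) = 4, there are exactly 4 Jordan blocks for λ = -5.
Step 2 — from the minimal polynomial, the factor (x + 5)^3 tells us the largest block for λ = -5 has size 3.
Step 3 — with total size 6, 4 blocks, and largest block 3, the block sizes (in nonincreasing order) are [3, 1, 1, 1].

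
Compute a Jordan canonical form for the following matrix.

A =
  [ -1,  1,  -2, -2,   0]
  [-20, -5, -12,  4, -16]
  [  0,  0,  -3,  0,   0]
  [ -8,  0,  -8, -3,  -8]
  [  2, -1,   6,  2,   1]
J_2(-3) ⊕ J_1(-3) ⊕ J_1(-3) ⊕ J_1(1)

The characteristic polynomial is
  det(x·I − A) = x^5 + 11*x^4 + 42*x^3 + 54*x^2 - 27*x - 81 = (x - 1)*(x + 3)^4

Eigenvalues and multiplicities (the geometric multiplicity of λ is n − rank(A − λI), which equals the number of Jordan blocks for λ):
  λ = -3: algebraic multiplicity = 4, geometric multiplicity = 3
  λ = 1: algebraic multiplicity = 1, geometric multiplicity = 1

Determining the block sizes for each eigenvalue:
  λ = -3: 3 blocks summing to 4 forces exactly one block of size 2 and the rest size 1 → block sizes [2, 1, 1]
  λ = 1: one block (gm = 1), so the single block has size am = 1 → block sizes [1]

Assembling the blocks gives a Jordan form
J =
  [-3,  1,  0,  0, 0]
  [ 0, -3,  0,  0, 0]
  [ 0,  0, -3,  0, 0]
  [ 0,  0,  0, -3, 0]
  [ 0,  0,  0,  0, 1]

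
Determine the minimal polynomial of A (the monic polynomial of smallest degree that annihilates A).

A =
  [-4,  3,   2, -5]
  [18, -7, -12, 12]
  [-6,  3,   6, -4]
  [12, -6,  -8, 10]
x^3 - 3*x^2 + 4

The characteristic polynomial is χ_A(x) = (x - 2)^3*(x + 1), so the eigenvalues are known. The minimal polynomial is
  m_A(x) = Π_λ (x − λ)^{k_λ}
where k_λ is the size of the *largest* Jordan block for λ (equivalently, the smallest k with (A − λI)^k v = 0 for every generalised eigenvector v of λ).

  λ = -1: largest Jordan block has size 1, contributing (x + 1)
  λ = 2: largest Jordan block has size 2, contributing (x − 2)^2

So m_A(x) = (x - 2)^2*(x + 1) = x^3 - 3*x^2 + 4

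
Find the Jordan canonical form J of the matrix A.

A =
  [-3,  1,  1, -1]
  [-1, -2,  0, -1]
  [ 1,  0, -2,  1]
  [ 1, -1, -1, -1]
J_2(-2) ⊕ J_2(-2)

The characteristic polynomial is
  det(x·I − A) = x^4 + 8*x^3 + 24*x^2 + 32*x + 16 = (x + 2)^4

Eigenvalues and multiplicities (the geometric multiplicity of λ is n − rank(A − λI), which equals the number of Jordan blocks for λ):
  λ = -2: algebraic multiplicity = 4, geometric multiplicity = 2

Determining the block sizes for each eigenvalue:
  λ = -2: with am = 4 and gm = 2, the partition is not yet determined (e.g. several partitions of 4 into 2 parts exist). Let N = A − (-2)·I. Computing rank(N^1) = 2, rank(N^2) = 0; the number of blocks of size ≥ j is rank(N^{j−1}) − rank(N^j), giving [2, 2]. So we have 2 block(s) of size 2 → block sizes [2, 2]

Assembling the blocks gives a Jordan form
J =
  [-2,  1,  0,  0]
  [ 0, -2,  0,  0]
  [ 0,  0, -2,  1]
  [ 0,  0,  0, -2]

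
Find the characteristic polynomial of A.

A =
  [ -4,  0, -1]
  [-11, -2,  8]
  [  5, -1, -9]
x^3 + 15*x^2 + 75*x + 125

Expanding det(x·I − A) (e.g. by cofactor expansion or by noting that A is similar to its Jordan form J, which has the same characteristic polynomial as A) gives
  χ_A(x) = x^3 + 15*x^2 + 75*x + 125
which factors as (x + 5)^3. The eigenvalues (with algebraic multiplicities) are λ = -5 with multiplicity 3.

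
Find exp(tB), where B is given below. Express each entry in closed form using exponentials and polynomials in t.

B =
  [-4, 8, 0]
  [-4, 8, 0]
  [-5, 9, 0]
e^{tB} =
  [2 - exp(4*t), 2*exp(4*t) - 2, 0]
  [1 - exp(4*t), 2*exp(4*t) - 1, 0]
  [-t - exp(4*t) + 1, t + 2*exp(4*t) - 2, 1]

Strategy: write B = P · J · P⁻¹ where J is a Jordan canonical form, so e^{tB} = P · e^{tJ} · P⁻¹, and e^{tJ} can be computed block-by-block.

B has Jordan form
J =
  [0, 1, 0]
  [0, 0, 0]
  [0, 0, 4]
(up to reordering of blocks).

Per-block formulas:
  For a 1×1 block at λ = 4: exp(t · [4]) = [e^(4t)].
  For a 2×2 Jordan block J_2(0): exp(t · J_2(0)) = e^(0t)·(I + t·N), where N is the 2×2 nilpotent shift.

After assembling e^{tJ} and conjugating by P, we get:

e^{tB} =
  [2 - exp(4*t), 2*exp(4*t) - 2, 0]
  [1 - exp(4*t), 2*exp(4*t) - 1, 0]
  [-t - exp(4*t) + 1, t + 2*exp(4*t) - 2, 1]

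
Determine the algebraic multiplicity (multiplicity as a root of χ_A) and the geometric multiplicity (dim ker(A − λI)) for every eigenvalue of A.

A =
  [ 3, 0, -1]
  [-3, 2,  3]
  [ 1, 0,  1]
λ = 2: alg = 3, geom = 2

Step 1 — factor the characteristic polynomial to read off the algebraic multiplicities:
  χ_A(x) = (x - 2)^3

Step 2 — compute geometric multiplicities via the rank-nullity identity g(λ) = n − rank(A − λI):
  rank(A − (2)·I) = 1, so dim ker(A − (2)·I) = n − 1 = 2

Summary:
  λ = 2: algebraic multiplicity = 3, geometric multiplicity = 2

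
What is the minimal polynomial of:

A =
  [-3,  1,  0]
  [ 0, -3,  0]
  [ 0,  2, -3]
x^2 + 6*x + 9

The characteristic polynomial is χ_A(x) = (x + 3)^3, so the eigenvalues are known. The minimal polynomial is
  m_A(x) = Π_λ (x − λ)^{k_λ}
where k_λ is the size of the *largest* Jordan block for λ (equivalently, the smallest k with (A − λI)^k v = 0 for every generalised eigenvector v of λ).

  λ = -3: largest Jordan block has size 2, contributing (x + 3)^2

So m_A(x) = (x + 3)^2 = x^2 + 6*x + 9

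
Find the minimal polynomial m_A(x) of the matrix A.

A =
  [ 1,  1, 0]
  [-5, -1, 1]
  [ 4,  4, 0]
x^3

The characteristic polynomial is χ_A(x) = x^3, so the eigenvalues are known. The minimal polynomial is
  m_A(x) = Π_λ (x − λ)^{k_λ}
where k_λ is the size of the *largest* Jordan block for λ (equivalently, the smallest k with (A − λI)^k v = 0 for every generalised eigenvector v of λ).

  λ = 0: largest Jordan block has size 3, contributing (x − 0)^3

So m_A(x) = x^3 = x^3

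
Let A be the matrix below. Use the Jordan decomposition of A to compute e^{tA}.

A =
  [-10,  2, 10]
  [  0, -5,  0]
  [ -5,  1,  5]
e^{tA} =
  [-1 + 2*exp(-5*t), 2*t*exp(-5*t), 2 - 2*exp(-5*t)]
  [0, exp(-5*t), 0]
  [-1 + exp(-5*t), t*exp(-5*t), 2 - exp(-5*t)]

Strategy: write A = P · J · P⁻¹ where J is a Jordan canonical form, so e^{tA} = P · e^{tJ} · P⁻¹, and e^{tJ} can be computed block-by-block.

A has Jordan form
J =
  [-5,  1, 0]
  [ 0, -5, 0]
  [ 0,  0, 0]
(up to reordering of blocks).

Per-block formulas:
  For a 2×2 Jordan block J_2(-5): exp(t · J_2(-5)) = e^(-5t)·(I + t·N), where N is the 2×2 nilpotent shift.
  For a 1×1 block at λ = 0: exp(t · [0]) = [e^(0t)].

After assembling e^{tJ} and conjugating by P, we get:

e^{tA} =
  [-1 + 2*exp(-5*t), 2*t*exp(-5*t), 2 - 2*exp(-5*t)]
  [0, exp(-5*t), 0]
  [-1 + exp(-5*t), t*exp(-5*t), 2 - exp(-5*t)]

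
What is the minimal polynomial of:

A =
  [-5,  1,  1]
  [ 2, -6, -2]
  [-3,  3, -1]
x^2 + 8*x + 16

The characteristic polynomial is χ_A(x) = (x + 4)^3, so the eigenvalues are known. The minimal polynomial is
  m_A(x) = Π_λ (x − λ)^{k_λ}
where k_λ is the size of the *largest* Jordan block for λ (equivalently, the smallest k with (A − λI)^k v = 0 for every generalised eigenvector v of λ).

  λ = -4: largest Jordan block has size 2, contributing (x + 4)^2

So m_A(x) = (x + 4)^2 = x^2 + 8*x + 16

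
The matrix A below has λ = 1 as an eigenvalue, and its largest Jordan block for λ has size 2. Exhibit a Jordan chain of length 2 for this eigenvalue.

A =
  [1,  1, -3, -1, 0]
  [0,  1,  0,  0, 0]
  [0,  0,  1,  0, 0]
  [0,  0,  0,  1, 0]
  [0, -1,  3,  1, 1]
A Jordan chain for λ = 1 of length 2:
v_1 = (1, 0, 0, 0, -1)ᵀ
v_2 = (0, 1, 0, 0, 0)ᵀ

Let N = A − (1)·I. We want v_2 with N^2 v_2 = 0 but N^1 v_2 ≠ 0; then v_{j-1} := N · v_j for j = 2, …, 2.

Pick v_2 = (0, 1, 0, 0, 0)ᵀ.
Then v_1 = N · v_2 = (1, 0, 0, 0, -1)ᵀ.

Sanity check: (A − (1)·I) v_1 = (0, 0, 0, 0, 0)ᵀ = 0. ✓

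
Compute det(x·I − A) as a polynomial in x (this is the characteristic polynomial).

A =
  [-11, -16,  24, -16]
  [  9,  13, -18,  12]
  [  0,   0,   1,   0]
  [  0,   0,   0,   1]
x^4 - 4*x^3 + 6*x^2 - 4*x + 1

Expanding det(x·I − A) (e.g. by cofactor expansion or by noting that A is similar to its Jordan form J, which has the same characteristic polynomial as A) gives
  χ_A(x) = x^4 - 4*x^3 + 6*x^2 - 4*x + 1
which factors as (x - 1)^4. The eigenvalues (with algebraic multiplicities) are λ = 1 with multiplicity 4.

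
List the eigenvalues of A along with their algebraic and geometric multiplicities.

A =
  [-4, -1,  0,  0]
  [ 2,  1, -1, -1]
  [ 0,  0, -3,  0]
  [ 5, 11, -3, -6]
λ = -3: alg = 4, geom = 2

Step 1 — factor the characteristic polynomial to read off the algebraic multiplicities:
  χ_A(x) = (x + 3)^4

Step 2 — compute geometric multiplicities via the rank-nullity identity g(λ) = n − rank(A − λI):
  rank(A − (-3)·I) = 2, so dim ker(A − (-3)·I) = n − 2 = 2

Summary:
  λ = -3: algebraic multiplicity = 4, geometric multiplicity = 2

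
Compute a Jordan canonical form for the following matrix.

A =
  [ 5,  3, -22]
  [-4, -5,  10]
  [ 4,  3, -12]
J_2(-5) ⊕ J_1(-2)

The characteristic polynomial is
  det(x·I − A) = x^3 + 12*x^2 + 45*x + 50 = (x + 2)*(x + 5)^2

Eigenvalues and multiplicities (the geometric multiplicity of λ is n − rank(A − λI), which equals the number of Jordan blocks for λ):
  λ = -5: algebraic multiplicity = 2, geometric multiplicity = 1
  λ = -2: algebraic multiplicity = 1, geometric multiplicity = 1

Determining the block sizes for each eigenvalue:
  λ = -5: one block (gm = 1), so the single block has size am = 2 → block sizes [2]
  λ = -2: one block (gm = 1), so the single block has size am = 1 → block sizes [1]

Assembling the blocks gives a Jordan form
J =
  [-5,  1,  0]
  [ 0, -5,  0]
  [ 0,  0, -2]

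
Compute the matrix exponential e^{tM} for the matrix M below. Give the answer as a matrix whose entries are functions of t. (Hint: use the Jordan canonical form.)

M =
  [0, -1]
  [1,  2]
e^{tM} =
  [-t*exp(t) + exp(t), -t*exp(t)]
  [t*exp(t), t*exp(t) + exp(t)]

Strategy: write M = P · J · P⁻¹ where J is a Jordan canonical form, so e^{tM} = P · e^{tJ} · P⁻¹, and e^{tJ} can be computed block-by-block.

M has Jordan form
J =
  [1, 1]
  [0, 1]
(up to reordering of blocks).

Per-block formulas:
  For a 2×2 Jordan block J_2(1): exp(t · J_2(1)) = e^(1t)·(I + t·N), where N is the 2×2 nilpotent shift.

After assembling e^{tJ} and conjugating by P, we get:

e^{tM} =
  [-t*exp(t) + exp(t), -t*exp(t)]
  [t*exp(t), t*exp(t) + exp(t)]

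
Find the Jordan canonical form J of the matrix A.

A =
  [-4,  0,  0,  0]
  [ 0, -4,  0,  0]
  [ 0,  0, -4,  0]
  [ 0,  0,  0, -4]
J_1(-4) ⊕ J_1(-4) ⊕ J_1(-4) ⊕ J_1(-4)

The characteristic polynomial is
  det(x·I − A) = x^4 + 16*x^3 + 96*x^2 + 256*x + 256 = (x + 4)^4

Eigenvalues and multiplicities (the geometric multiplicity of λ is n − rank(A − λI), which equals the number of Jordan blocks for λ):
  λ = -4: algebraic multiplicity = 4, geometric multiplicity = 4

Determining the block sizes for each eigenvalue:
  λ = -4: gm = am = 4, so every block has size 1 → block sizes [1, 1, 1, 1]

Assembling the blocks gives a Jordan form
J =
  [-4,  0,  0,  0]
  [ 0, -4,  0,  0]
  [ 0,  0, -4,  0]
  [ 0,  0,  0, -4]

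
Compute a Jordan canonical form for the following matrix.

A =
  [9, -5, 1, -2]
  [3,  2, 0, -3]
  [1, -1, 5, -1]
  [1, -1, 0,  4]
J_3(5) ⊕ J_1(5)

The characteristic polynomial is
  det(x·I − A) = x^4 - 20*x^3 + 150*x^2 - 500*x + 625 = (x - 5)^4

Eigenvalues and multiplicities (the geometric multiplicity of λ is n − rank(A − λI), which equals the number of Jordan blocks for λ):
  λ = 5: algebraic multiplicity = 4, geometric multiplicity = 2

Determining the block sizes for each eigenvalue:
  λ = 5: with am = 4 and gm = 2, the partition is not yet determined (e.g. several partitions of 4 into 2 parts exist). Let N = A − (5)·I. Computing rank(N^1) = 2, rank(N^2) = 1, rank(N^3) = 0; the number of blocks of size ≥ j is rank(N^{j−1}) − rank(N^j), giving [2, 1, 1]. So we have 1 block(s) of size 3, 1 block(s) of size 1 → block sizes [3, 1]

Assembling the blocks gives a Jordan form
J =
  [5, 1, 0, 0]
  [0, 5, 1, 0]
  [0, 0, 5, 0]
  [0, 0, 0, 5]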